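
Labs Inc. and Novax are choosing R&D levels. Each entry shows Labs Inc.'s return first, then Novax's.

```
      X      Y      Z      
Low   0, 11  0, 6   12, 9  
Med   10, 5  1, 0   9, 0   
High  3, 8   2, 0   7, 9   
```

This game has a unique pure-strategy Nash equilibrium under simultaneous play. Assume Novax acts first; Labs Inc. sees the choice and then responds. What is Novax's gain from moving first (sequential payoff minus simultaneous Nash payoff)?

Work backward from Labs Inc.'s decision.
- X → Labs Inc. plays Med (best of 0, 10, 3); Novax gets 5.
- Y → Labs Inc. plays High (best of 0, 1, 2); Novax gets 0.
- Z → Labs Inc. plays Low (best of 12, 9, 7); Novax gets 9.
Novax's induced payoffs are 5, 0, 9, so Novax commits to Z. Subgame-perfect outcome: (Low, Z) with payoffs (12, 9).
Under simultaneous play:
Labs Inc.'s best replies: X→Med; Y→High; Z→Low.
Novax's best replies: Low→X; Med→X; High→Z.
Only (Med, X) has each player best-responding; Nash payoffs (10, 5).
Novax's commitment gain: 9 − 5 = 4.

4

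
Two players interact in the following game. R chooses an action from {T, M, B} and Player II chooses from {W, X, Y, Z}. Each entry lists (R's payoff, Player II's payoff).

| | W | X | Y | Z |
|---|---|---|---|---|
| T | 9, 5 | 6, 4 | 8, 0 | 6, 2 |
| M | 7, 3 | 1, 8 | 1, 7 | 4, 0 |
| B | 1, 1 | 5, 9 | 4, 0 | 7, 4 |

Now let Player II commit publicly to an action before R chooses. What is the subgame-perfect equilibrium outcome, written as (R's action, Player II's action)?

Work backward from R's decision.
- W: R compares 9, 7, 1 and picks T; Player II would get 5.
- X: R compares 6, 1, 5 and picks T; Player II would get 4.
- Y: R compares 8, 1, 4 and picks T; Player II would get 0.
- Z: R compares 6, 4, 7 and picks B; Player II would get 4.
Maximizing over 5, 4, 0, 4, Player II chooses W. Subgame-perfect outcome: (T, W) with payoffs (9, 5).

(T, W)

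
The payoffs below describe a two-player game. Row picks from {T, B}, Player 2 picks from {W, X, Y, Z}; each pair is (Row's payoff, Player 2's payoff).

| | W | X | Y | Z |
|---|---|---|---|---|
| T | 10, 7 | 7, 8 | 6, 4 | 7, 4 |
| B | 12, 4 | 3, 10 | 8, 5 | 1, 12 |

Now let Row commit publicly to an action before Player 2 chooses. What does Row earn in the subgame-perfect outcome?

7

Work backward from Player 2's decision.
- T → Player 2 plays X (best of 7, 8, 4, 4); Row gets 7.
- B → Player 2 plays Z (best of 4, 10, 5, 12); Row gets 1.
Row's induced payoffs are 7, 1, so Row commits to T. Subgame-perfect outcome: (T, X) with payoffs (7, 8).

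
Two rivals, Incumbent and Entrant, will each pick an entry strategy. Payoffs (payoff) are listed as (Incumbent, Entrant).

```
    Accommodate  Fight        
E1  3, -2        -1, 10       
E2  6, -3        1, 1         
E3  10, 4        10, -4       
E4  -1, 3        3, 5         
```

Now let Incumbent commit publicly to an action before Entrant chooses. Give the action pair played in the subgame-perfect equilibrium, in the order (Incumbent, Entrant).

Solve by backward induction (Incumbent leads).
- E1: Entrant compares -2, 10 and picks Fight; Incumbent would get -1.
- E2: Entrant compares -3, 1 and picks Fight; Incumbent would get 1.
- E3: Entrant compares 4, -4 and picks Accommodate; Incumbent would get 10.
- E4: Entrant compares 3, 5 and picks Fight; Incumbent would get 3.
Maximizing over -1, 1, 10, 3, Incumbent chooses E3. Subgame-perfect outcome: (E3, Accommodate) with payoffs (10, 4).

(E3, Accommodate)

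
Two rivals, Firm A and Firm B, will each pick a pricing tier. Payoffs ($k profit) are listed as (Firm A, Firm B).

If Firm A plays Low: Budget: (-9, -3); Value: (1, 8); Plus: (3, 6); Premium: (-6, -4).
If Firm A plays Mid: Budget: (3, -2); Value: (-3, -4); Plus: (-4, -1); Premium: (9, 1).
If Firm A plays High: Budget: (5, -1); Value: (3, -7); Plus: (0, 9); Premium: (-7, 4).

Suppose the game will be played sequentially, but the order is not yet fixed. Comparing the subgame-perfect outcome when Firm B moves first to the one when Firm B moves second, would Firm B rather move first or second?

first

If Firm A leads: Firm B's best replies are Low→Value, Mid→Premium, High→Plus; Firm A's induced payoffs 1, 9, 0; outcome (Mid, Premium), payoffs (9, 1).
If Firm B leads: Firm A's best replies are Budget→High, Value→High, Plus→Low, Premium→Mid; Firm B's induced payoffs -1, -7, 6, 1; outcome (Low, Plus), payoffs (3, 6).
Firm B gets 6 moving first and 1 moving second, so Firm B prefers to move first.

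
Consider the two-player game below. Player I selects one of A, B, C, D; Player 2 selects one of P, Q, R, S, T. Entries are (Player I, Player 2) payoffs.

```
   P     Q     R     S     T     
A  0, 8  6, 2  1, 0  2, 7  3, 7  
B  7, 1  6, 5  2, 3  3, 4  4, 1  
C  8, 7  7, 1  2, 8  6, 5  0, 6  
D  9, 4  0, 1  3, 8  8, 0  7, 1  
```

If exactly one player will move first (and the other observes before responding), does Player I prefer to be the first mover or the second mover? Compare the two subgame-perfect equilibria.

If Player I leads: Player 2's best replies are A→P, B→Q, C→R, D→R; Player I's induced payoffs 0, 6, 2, 3; outcome (B, Q), payoffs (6, 5).
If Player 2 leads: Player I's best replies are P→D, Q→C, R→D, S→D, T→D; Player 2's induced payoffs 4, 1, 8, 0, 1; outcome (D, R), payoffs (3, 8).
Player I gets 6 moving first and 3 moving second, so Player I prefers to move first.

first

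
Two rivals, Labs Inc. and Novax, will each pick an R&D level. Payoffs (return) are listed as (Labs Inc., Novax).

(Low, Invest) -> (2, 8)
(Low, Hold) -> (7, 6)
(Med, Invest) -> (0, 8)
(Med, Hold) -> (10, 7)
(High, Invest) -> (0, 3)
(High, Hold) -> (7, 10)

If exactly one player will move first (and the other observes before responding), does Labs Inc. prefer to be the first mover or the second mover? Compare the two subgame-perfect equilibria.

first

If Labs Inc. leads: Novax's best replies are Low→Invest, Med→Invest, High→Hold; Labs Inc.'s induced payoffs 2, 0, 7; outcome (High, Hold), payoffs (7, 10).
If Novax leads: Labs Inc.'s best replies are Invest→Low, Hold→Med; Novax's induced payoffs 8, 7; outcome (Low, Invest), payoffs (2, 8).
Labs Inc. gets 7 moving first and 2 moving second, so Labs Inc. prefers to move first.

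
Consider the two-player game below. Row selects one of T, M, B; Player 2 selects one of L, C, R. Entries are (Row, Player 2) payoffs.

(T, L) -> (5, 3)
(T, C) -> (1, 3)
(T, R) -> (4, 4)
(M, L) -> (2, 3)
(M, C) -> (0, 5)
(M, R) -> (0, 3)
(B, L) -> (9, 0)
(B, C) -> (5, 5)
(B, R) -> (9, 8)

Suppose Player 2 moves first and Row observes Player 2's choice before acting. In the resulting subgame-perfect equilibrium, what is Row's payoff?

9

Backward induction with Player 2 moving first.
- L: Row compares 5, 2, 9 and picks B; Player 2 would get 0.
- C: Row compares 1, 0, 5 and picks B; Player 2 would get 5.
- R: Row compares 4, 0, 9 and picks B; Player 2 would get 8.
Maximizing over 0, 5, 8, Player 2 chooses R. Subgame-perfect outcome: (B, R) with payoffs (9, 8).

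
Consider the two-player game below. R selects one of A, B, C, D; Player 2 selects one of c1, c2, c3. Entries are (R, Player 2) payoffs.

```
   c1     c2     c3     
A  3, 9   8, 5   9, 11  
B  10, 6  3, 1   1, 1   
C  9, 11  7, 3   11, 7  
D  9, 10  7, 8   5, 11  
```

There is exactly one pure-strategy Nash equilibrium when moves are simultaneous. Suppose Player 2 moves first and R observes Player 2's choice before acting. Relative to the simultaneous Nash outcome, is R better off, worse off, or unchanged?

R best-responds to each possible Player 2 move:
- c1: BR = B, leader payoff 6.
- c2: BR = A, leader payoff 5.
- c3: BR = C, leader payoff 7.
Maximizing over 6, 5, 7, Player 2 chooses c3. Subgame-perfect outcome: (C, c3) with payoffs (11, 7).
Now find the simultaneous Nash equilibrium.
R's best replies: c1→B; c2→A; c3→C.
Player 2's best replies: A→c3; B→c1; C→c1; D→c3.
Only (B, c1) has each player best-responding; Nash payoffs (10, 6).
R earns 11 sequentially versus 10 at the Nash outcome: better off.

better off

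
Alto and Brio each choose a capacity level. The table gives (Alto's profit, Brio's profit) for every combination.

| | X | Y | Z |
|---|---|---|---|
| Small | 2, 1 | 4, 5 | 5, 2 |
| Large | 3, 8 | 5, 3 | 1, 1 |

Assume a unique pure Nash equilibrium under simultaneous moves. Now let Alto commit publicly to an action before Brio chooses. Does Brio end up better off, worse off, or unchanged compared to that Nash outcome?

worse off

Brio best-responds to each possible Alto move:
- Small: Brio compares 1, 5, 2 and picks Y; Alto would get 4.
- Large: Brio compares 8, 3, 1 and picks X; Alto would get 3.
Among 4, 3, the best is 4 at Small. Subgame-perfect outcome: (Small, Y) with payoffs (4, 5).
For the simultaneous game, intersect best replies.
Alto's best replies: X→Large; Y→Large; Z→Small.
Brio's best replies: Small→Y; Large→X.
The unique mutual best reply is (Large, X), giving (3, 8).
Brio earns 5 sequentially versus 8 at the Nash outcome: worse off.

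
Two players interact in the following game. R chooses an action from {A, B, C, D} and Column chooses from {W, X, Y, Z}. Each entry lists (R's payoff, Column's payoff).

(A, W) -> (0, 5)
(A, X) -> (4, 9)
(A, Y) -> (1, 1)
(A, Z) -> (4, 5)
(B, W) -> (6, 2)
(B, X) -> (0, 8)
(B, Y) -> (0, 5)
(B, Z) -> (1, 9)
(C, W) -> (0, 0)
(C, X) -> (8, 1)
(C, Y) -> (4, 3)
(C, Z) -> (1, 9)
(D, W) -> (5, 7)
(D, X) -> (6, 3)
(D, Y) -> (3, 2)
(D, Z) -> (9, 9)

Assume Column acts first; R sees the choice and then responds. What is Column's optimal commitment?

Z

R best-responds to each possible Column move:
- W: BR = B, leader payoff 2.
- X: BR = C, leader payoff 1.
- Y: BR = C, leader payoff 3.
- Z: BR = D, leader payoff 9.
Column's induced payoffs are 2, 1, 3, 9, so Column commits to Z. Subgame-perfect outcome: (D, Z) with payoffs (9, 9).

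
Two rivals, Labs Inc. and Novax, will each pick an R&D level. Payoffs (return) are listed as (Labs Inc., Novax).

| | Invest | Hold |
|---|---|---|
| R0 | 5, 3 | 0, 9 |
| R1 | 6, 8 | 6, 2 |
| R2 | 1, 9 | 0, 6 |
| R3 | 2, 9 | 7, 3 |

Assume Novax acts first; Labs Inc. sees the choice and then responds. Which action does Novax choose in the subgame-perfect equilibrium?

Invest

Solve by backward induction (Novax leads).
- Invest: BR = R1, leader payoff 8.
- Hold: BR = R3, leader payoff 3.
Novax's induced payoffs are 8, 3, so Novax commits to Invest. Subgame-perfect outcome: (R1, Invest) with payoffs (6, 8).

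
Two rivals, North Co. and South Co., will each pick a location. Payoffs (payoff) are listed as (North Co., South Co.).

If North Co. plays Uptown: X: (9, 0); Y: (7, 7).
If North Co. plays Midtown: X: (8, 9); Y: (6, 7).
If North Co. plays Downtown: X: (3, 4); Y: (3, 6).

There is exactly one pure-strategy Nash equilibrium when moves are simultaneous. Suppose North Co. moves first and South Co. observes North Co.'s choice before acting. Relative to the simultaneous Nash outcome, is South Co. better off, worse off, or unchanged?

Work backward from South Co.'s decision.
- Uptown → South Co. plays Y (best of 0, 7); North Co. gets 7.
- Midtown → South Co. plays X (best of 9, 7); North Co. gets 8.
- Downtown → South Co. plays Y (best of 4, 6); North Co. gets 3.
Among 7, 8, 3, the best is 8 at Midtown. Subgame-perfect outcome: (Midtown, X) with payoffs (8, 9).
Under simultaneous play:
North Co.'s best replies: X→Uptown; Y→Uptown.
South Co.'s best replies: Uptown→Y; Midtown→X; Downtown→Y.
The unique mutual best reply is (Uptown, Y), giving (7, 7).
South Co. earns 9 sequentially versus 7 at the Nash outcome: better off.

better off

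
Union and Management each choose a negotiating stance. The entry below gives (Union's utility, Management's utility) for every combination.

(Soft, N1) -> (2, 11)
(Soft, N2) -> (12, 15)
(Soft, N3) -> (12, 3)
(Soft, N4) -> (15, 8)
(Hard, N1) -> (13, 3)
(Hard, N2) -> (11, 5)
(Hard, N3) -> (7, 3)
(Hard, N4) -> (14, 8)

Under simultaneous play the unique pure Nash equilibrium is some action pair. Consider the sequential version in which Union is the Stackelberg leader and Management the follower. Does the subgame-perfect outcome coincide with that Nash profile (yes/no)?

no

Management best-responds to each possible Union move:
- Soft: Management compares 11, 15, 3, 8 and picks N2; Union would get 12.
- Hard: Management compares 3, 5, 3, 8 and picks N4; Union would get 14.
Union's induced payoffs are 12, 14, so Union commits to Hard. Subgame-perfect outcome: (Hard, N4) with payoffs (14, 8).
For the simultaneous game, intersect best replies.
Union's best replies: N1→Hard; N2→Soft; N3→Soft; N4→Soft.
Management's best replies: Soft→N2; Hard→N4.
Only (Soft, N2) has each player best-responding; Nash payoffs (12, 15).
Sequential outcome (Hard, N4) differs from the Nash profile (Soft, N2).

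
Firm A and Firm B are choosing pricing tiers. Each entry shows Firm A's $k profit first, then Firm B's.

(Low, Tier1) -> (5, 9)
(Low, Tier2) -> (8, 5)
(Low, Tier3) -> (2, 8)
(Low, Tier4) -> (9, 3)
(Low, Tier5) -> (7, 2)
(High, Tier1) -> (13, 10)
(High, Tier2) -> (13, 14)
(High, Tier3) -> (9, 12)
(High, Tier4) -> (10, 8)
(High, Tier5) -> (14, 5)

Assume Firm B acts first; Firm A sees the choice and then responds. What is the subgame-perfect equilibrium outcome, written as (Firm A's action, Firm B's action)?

(High, Tier2)

Backward induction with Firm B moving first.
- Tier1 → Firm A plays High (best of 5, 13); Firm B gets 10.
- Tier2 → Firm A plays High (best of 8, 13); Firm B gets 14.
- Tier3 → Firm A plays High (best of 2, 9); Firm B gets 12.
- Tier4 → Firm A plays High (best of 9, 10); Firm B gets 8.
- Tier5 → Firm A plays High (best of 7, 14); Firm B gets 5.
Firm B's induced payoffs are 10, 14, 12, 8, 5, so Firm B commits to Tier2. Subgame-perfect outcome: (High, Tier2) with payoffs (13, 14).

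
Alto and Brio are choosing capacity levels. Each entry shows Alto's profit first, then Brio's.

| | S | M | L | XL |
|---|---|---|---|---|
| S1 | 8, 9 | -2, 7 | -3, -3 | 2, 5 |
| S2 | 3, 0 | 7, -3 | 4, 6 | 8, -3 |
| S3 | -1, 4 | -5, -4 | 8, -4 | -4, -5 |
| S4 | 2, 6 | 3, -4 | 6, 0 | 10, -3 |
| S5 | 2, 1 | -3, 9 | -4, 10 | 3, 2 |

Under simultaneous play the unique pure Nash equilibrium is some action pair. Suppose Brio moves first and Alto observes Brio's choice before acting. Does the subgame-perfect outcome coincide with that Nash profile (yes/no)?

Work backward from Alto's decision.
- S → Alto plays S1 (best of 8, 3, -1, 2, 2); Brio gets 9.
- M → Alto plays S2 (best of -2, 7, -5, 3, -3); Brio gets -3.
- L → Alto plays S3 (best of -3, 4, 8, 6, -4); Brio gets -4.
- XL → Alto plays S4 (best of 2, 8, -4, 10, 3); Brio gets -3.
Maximizing over 9, -3, -4, -3, Brio chooses S. Subgame-perfect outcome: (S1, S) with payoffs (8, 9).
Under simultaneous play:
Alto's best replies: S→S1; M→S2; L→S3; XL→S4.
Brio's best replies: S1→S; S2→L; S3→S; S4→S; S5→L.
The unique mutual best reply is (S1, S), giving (8, 9).
Sequential outcome (S1, S) coincides with the Nash profile (S1, S).

yes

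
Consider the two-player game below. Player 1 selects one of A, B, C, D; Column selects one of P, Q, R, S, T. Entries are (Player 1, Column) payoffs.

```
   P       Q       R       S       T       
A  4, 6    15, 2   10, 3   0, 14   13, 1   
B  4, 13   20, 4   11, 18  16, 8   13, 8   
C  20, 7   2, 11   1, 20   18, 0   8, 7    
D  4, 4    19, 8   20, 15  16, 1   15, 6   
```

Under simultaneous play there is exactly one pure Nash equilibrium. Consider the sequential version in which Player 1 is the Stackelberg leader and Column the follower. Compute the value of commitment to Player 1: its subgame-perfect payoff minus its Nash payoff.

0

Column best-responds to each possible Player 1 move:
- A: Column compares 6, 2, 3, 14, 1 and picks S; Player 1 would get 0.
- B: Column compares 13, 4, 18, 8, 8 and picks R; Player 1 would get 11.
- C: Column compares 7, 11, 20, 0, 7 and picks R; Player 1 would get 1.
- D: Column compares 4, 8, 15, 1, 6 and picks R; Player 1 would get 20.
Player 1's induced payoffs are 0, 11, 1, 20, so Player 1 commits to D. Subgame-perfect outcome: (D, R) with payoffs (20, 15).
Under simultaneous play:
Player 1's best replies: P→C; Q→B; R→D; S→C; T→D.
Column's best replies: A→S; B→R; C→R; D→R.
The unique mutual best reply is (D, R), giving (20, 15).
Player 1's commitment gain: 20 − 20 = 0.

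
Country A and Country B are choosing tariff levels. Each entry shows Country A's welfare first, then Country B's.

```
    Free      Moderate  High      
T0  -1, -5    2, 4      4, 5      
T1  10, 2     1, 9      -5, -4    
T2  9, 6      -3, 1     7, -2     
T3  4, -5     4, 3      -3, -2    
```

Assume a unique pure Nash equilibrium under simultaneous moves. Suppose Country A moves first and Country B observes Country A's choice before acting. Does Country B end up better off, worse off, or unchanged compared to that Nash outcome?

Country B best-responds to each possible Country A move:
- T0 → Country B plays High (best of -5, 4, 5); Country A gets 4.
- T1 → Country B plays Moderate (best of 2, 9, -4); Country A gets 1.
- T2 → Country B plays Free (best of 6, 1, -2); Country A gets 9.
- T3 → Country B plays Moderate (best of -5, 3, -2); Country A gets 4.
Maximizing over 4, 1, 9, 4, Country A chooses T2. Subgame-perfect outcome: (T2, Free) with payoffs (9, 6).
Now find the simultaneous Nash equilibrium.
Country A's best replies: Free→T1; Moderate→T3; High→T2.
Country B's best replies: T0→High; T1→Moderate; T2→Free; T3→Moderate.
Only (T3, Moderate) has each player best-responding; Nash payoffs (4, 3).
Country B earns 6 sequentially versus 3 at the Nash outcome: better off.

better off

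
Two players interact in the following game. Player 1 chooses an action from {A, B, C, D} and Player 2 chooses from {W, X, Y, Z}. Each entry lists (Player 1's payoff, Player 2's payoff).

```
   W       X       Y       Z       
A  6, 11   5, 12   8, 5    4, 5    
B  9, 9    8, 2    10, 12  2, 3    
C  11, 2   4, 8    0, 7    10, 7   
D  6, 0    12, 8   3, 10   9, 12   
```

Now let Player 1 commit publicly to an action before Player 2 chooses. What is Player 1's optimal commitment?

Backward induction with Player 1 moving first.
- A → Player 2 plays X (best of 11, 12, 5, 5); Player 1 gets 5.
- B → Player 2 plays Y (best of 9, 2, 12, 3); Player 1 gets 10.
- C → Player 2 plays X (best of 2, 8, 7, 7); Player 1 gets 4.
- D → Player 2 plays Z (best of 0, 8, 10, 12); Player 1 gets 9.
Among 5, 10, 4, 9, the best is 10 at B. Subgame-perfect outcome: (B, Y) with payoffs (10, 12).

B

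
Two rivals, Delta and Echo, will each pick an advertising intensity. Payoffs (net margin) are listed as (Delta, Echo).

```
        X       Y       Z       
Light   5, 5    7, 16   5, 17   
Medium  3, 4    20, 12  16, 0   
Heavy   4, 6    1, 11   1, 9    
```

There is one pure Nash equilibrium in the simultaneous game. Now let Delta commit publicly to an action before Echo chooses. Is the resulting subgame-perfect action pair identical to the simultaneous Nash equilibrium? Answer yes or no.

Backward induction with Delta moving first.
- Light: BR = Z, leader payoff 5.
- Medium: BR = Y, leader payoff 20.
- Heavy: BR = Y, leader payoff 1.
Delta's induced payoffs are 5, 20, 1, so Delta commits to Medium. Subgame-perfect outcome: (Medium, Y) with payoffs (20, 12).
For the simultaneous game, intersect best replies.
Delta's best replies: X→Light; Y→Medium; Z→Medium.
Echo's best replies: Light→Z; Medium→Y; Heavy→Y.
Only (Medium, Y) has each player best-responding; Nash payoffs (20, 12).
Sequential outcome (Medium, Y) coincides with the Nash profile (Medium, Y).

yes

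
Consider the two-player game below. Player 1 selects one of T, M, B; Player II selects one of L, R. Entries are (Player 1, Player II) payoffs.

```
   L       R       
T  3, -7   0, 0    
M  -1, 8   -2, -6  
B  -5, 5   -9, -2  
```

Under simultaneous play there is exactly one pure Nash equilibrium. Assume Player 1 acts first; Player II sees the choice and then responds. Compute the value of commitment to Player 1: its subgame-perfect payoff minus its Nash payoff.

0

Backward induction with Player 1 moving first.
- T → Player II plays R (best of -7, 0); Player 1 gets 0.
- M → Player II plays L (best of 8, -6); Player 1 gets -1.
- B → Player II plays L (best of 5, -2); Player 1 gets -5.
Player 1's induced payoffs are 0, -1, -5, so Player 1 commits to T. Subgame-perfect outcome: (T, R) with payoffs (0, 0).
Now find the simultaneous Nash equilibrium.
Player 1's best replies: L→T; R→T.
Player II's best replies: T→R; M→L; B→L.
Only (T, R) has each player best-responding; Nash payoffs (0, 0).
Player 1's commitment gain: 0 − 0 = 0.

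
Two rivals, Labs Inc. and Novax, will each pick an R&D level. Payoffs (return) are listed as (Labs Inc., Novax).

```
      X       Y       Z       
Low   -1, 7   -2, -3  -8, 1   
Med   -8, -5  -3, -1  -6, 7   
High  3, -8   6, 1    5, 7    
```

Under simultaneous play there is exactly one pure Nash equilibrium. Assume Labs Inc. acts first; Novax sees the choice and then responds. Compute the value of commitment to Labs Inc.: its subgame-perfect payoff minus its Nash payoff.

0

Novax best-responds to each possible Labs Inc. move:
- Low → Novax plays X (best of 7, -3, 1); Labs Inc. gets -1.
- Med → Novax plays Z (best of -5, -1, 7); Labs Inc. gets -6.
- High → Novax plays Z (best of -8, 1, 7); Labs Inc. gets 5.
Labs Inc.'s induced payoffs are -1, -6, 5, so Labs Inc. commits to High. Subgame-perfect outcome: (High, Z) with payoffs (5, 7).
For the simultaneous game, intersect best replies.
Labs Inc.'s best replies: X→High; Y→High; Z→High.
Novax's best replies: Low→X; Med→Z; High→Z.
The unique mutual best reply is (High, Z), giving (5, 7).
Labs Inc.'s commitment gain: 5 − 5 = 0.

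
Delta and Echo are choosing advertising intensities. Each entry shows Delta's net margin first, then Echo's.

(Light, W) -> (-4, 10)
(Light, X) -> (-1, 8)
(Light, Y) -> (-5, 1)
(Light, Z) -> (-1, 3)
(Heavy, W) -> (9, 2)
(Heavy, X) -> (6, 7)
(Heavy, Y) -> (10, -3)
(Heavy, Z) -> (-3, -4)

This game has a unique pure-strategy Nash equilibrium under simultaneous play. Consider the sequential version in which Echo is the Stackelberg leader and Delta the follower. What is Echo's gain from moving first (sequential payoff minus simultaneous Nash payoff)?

Delta best-responds to each possible Echo move:
- W → Delta plays Heavy (best of -4, 9); Echo gets 2.
- X → Delta plays Heavy (best of -1, 6); Echo gets 7.
- Y → Delta plays Heavy (best of -5, 10); Echo gets -3.
- Z → Delta plays Light (best of -1, -3); Echo gets 3.
Among 2, 7, -3, 3, the best is 7 at X. Subgame-perfect outcome: (Heavy, X) with payoffs (6, 7).
Under simultaneous play:
Delta's best replies: W→Heavy; X→Heavy; Y→Heavy; Z→Light.
Echo's best replies: Light→W; Heavy→X.
The unique mutual best reply is (Heavy, X), giving (6, 7).
Echo's commitment gain: 7 − 7 = 0.

0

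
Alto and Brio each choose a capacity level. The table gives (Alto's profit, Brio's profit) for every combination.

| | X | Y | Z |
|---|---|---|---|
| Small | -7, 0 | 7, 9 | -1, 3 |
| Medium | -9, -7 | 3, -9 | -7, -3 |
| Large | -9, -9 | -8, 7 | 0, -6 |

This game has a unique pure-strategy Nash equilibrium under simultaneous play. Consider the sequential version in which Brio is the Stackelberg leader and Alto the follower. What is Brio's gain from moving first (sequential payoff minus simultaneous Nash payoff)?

Alto best-responds to each possible Brio move:
- X: Alto compares -7, -9, -9 and picks Small; Brio would get 0.
- Y: Alto compares 7, 3, -8 and picks Small; Brio would get 9.
- Z: Alto compares -1, -7, 0 and picks Large; Brio would get -6.
Among 0, 9, -6, the best is 9 at Y. Subgame-perfect outcome: (Small, Y) with payoffs (7, 9).
For the simultaneous game, intersect best replies.
Alto's best replies: X→Small; Y→Small; Z→Large.
Brio's best replies: Small→Y; Medium→Z; Large→Y.
The unique mutual best reply is (Small, Y), giving (7, 9).
Brio's commitment gain: 9 − 9 = 0.

0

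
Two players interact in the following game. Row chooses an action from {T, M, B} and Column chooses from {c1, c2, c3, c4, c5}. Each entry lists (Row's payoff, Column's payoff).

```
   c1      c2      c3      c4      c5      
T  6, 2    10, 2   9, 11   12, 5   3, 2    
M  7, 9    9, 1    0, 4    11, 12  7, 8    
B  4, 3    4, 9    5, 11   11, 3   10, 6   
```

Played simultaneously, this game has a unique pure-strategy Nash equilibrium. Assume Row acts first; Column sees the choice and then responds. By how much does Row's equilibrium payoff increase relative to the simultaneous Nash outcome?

Column best-responds to each possible Row move:
- T → Column plays c3 (best of 2, 2, 11, 5, 2); Row gets 9.
- M → Column plays c4 (best of 9, 1, 4, 12, 8); Row gets 11.
- B → Column plays c3 (best of 3, 9, 11, 3, 6); Row gets 5.
Among 9, 11, 5, the best is 11 at M. Subgame-perfect outcome: (M, c4) with payoffs (11, 12).
Now find the simultaneous Nash equilibrium.
Row's best replies: c1→M; c2→T; c3→T; c4→T; c5→B.
Column's best replies: T→c3; M→c4; B→c3.
The unique mutual best reply is (T, c3), giving (9, 11).
Row's commitment gain: 11 − 9 = 2.

2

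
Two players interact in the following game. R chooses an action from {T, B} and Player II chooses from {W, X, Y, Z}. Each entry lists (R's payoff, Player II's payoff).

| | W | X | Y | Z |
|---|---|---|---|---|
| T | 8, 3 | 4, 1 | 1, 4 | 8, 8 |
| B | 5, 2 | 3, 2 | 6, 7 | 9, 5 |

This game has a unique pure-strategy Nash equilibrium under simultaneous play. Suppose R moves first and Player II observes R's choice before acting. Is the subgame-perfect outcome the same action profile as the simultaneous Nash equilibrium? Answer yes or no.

Work backward from Player II's decision.
- T → Player II plays Z (best of 3, 1, 4, 8); R gets 8.
- B → Player II plays Y (best of 2, 2, 7, 5); R gets 6.
R's induced payoffs are 8, 6, so R commits to T. Subgame-perfect outcome: (T, Z) with payoffs (8, 8).
For the simultaneous game, intersect best replies.
R's best replies: W→T; X→T; Y→B; Z→B.
Player II's best replies: T→Z; B→Y.
The unique mutual best reply is (B, Y), giving (6, 7).
Sequential outcome (T, Z) differs from the Nash profile (B, Y).

no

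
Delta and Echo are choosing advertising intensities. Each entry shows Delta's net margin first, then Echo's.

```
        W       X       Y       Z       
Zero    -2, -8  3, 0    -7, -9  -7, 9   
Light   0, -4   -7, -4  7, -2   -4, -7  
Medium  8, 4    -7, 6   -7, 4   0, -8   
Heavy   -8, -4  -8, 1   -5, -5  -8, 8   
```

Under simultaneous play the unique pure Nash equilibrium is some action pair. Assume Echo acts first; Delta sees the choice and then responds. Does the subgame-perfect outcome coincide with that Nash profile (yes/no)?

Work backward from Delta's decision.
- W: Delta compares -2, 0, 8, -8 and picks Medium; Echo would get 4.
- X: Delta compares 3, -7, -7, -8 and picks Zero; Echo would get 0.
- Y: Delta compares -7, 7, -7, -5 and picks Light; Echo would get -2.
- Z: Delta compares -7, -4, 0, -8 and picks Medium; Echo would get -8.
Among 4, 0, -2, -8, the best is 4 at W. Subgame-perfect outcome: (Medium, W) with payoffs (8, 4).
Now find the simultaneous Nash equilibrium.
Delta's best replies: W→Medium; X→Zero; Y→Light; Z→Medium.
Echo's best replies: Zero→Z; Light→Y; Medium→X; Heavy→Z.
Only (Light, Y) has each player best-responding; Nash payoffs (7, -2).
Sequential outcome (Medium, W) differs from the Nash profile (Light, Y).

no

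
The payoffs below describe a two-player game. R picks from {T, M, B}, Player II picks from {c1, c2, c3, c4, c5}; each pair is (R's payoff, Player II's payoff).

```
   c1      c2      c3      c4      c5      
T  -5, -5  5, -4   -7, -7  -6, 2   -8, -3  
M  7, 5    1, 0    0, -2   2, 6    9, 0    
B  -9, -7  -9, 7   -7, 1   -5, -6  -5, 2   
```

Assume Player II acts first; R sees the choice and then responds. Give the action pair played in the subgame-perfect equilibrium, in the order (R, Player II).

Backward induction with Player II moving first.
- c1 → R plays M (best of -5, 7, -9); Player II gets 5.
- c2 → R plays T (best of 5, 1, -9); Player II gets -4.
- c3 → R plays M (best of -7, 0, -7); Player II gets -2.
- c4 → R plays M (best of -6, 2, -5); Player II gets 6.
- c5 → R plays M (best of -8, 9, -5); Player II gets 0.
Maximizing over 5, -4, -2, 6, 0, Player II chooses c4. Subgame-perfect outcome: (M, c4) with payoffs (2, 6).

(M, c4)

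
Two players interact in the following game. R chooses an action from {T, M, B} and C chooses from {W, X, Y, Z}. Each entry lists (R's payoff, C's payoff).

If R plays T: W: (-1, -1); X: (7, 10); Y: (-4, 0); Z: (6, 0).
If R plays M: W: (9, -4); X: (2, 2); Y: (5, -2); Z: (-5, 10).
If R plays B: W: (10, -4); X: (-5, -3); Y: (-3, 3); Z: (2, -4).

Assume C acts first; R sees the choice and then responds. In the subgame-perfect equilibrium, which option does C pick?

Solve by backward induction (C leads).
- W → R plays B (best of -1, 9, 10); C gets -4.
- X → R plays T (best of 7, 2, -5); C gets 10.
- Y → R plays M (best of -4, 5, -3); C gets -2.
- Z → R plays T (best of 6, -5, 2); C gets 0.
Maximizing over -4, 10, -2, 0, C chooses X. Subgame-perfect outcome: (T, X) with payoffs (7, 10).

X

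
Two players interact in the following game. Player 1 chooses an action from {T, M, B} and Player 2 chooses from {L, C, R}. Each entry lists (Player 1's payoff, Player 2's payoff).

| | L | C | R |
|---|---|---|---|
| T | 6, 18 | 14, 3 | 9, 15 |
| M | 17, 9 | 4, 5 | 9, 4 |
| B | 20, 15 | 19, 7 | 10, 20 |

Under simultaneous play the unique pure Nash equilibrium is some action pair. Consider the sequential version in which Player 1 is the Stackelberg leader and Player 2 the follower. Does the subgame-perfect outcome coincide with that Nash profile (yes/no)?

Solve by backward induction (Player 1 leads).
- T → Player 2 plays L (best of 18, 3, 15); Player 1 gets 6.
- M → Player 2 plays L (best of 9, 5, 4); Player 1 gets 17.
- B → Player 2 plays R (best of 15, 7, 20); Player 1 gets 10.
Among 6, 17, 10, the best is 17 at M. Subgame-perfect outcome: (M, L) with payoffs (17, 9).
Now find the simultaneous Nash equilibrium.
Player 1's best replies: L→B; C→B; R→B.
Player 2's best replies: T→L; M→L; B→R.
Only (B, R) has each player best-responding; Nash payoffs (10, 20).
Sequential outcome (M, L) differs from the Nash profile (B, R).

no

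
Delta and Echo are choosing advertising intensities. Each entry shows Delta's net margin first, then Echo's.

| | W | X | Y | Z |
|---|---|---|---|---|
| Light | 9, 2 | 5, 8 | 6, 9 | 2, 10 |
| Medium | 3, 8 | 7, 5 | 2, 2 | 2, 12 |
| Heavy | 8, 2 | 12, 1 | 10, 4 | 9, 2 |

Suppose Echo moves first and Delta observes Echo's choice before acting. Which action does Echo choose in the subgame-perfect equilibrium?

Y

Solve by backward induction (Echo leads).
- W → Delta plays Light (best of 9, 3, 8); Echo gets 2.
- X → Delta plays Heavy (best of 5, 7, 12); Echo gets 1.
- Y → Delta plays Heavy (best of 6, 2, 10); Echo gets 4.
- Z → Delta plays Heavy (best of 2, 2, 9); Echo gets 2.
Maximizing over 2, 1, 4, 2, Echo chooses Y. Subgame-perfect outcome: (Heavy, Y) with payoffs (10, 4).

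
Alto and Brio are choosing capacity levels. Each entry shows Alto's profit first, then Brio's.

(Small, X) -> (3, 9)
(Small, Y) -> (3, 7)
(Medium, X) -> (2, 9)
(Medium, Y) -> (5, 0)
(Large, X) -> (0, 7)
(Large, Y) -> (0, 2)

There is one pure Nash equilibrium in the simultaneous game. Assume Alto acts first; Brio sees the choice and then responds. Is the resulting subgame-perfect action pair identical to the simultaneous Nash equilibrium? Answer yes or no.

Solve by backward induction (Alto leads).
- Small → Brio plays X (best of 9, 7); Alto gets 3.
- Medium → Brio plays X (best of 9, 0); Alto gets 2.
- Large → Brio plays X (best of 7, 2); Alto gets 0.
Alto's induced payoffs are 3, 2, 0, so Alto commits to Small. Subgame-perfect outcome: (Small, X) with payoffs (3, 9).
Under simultaneous play:
Alto's best replies: X→Small; Y→Medium.
Brio's best replies: Small→X; Medium→X; Large→X.
Only (Small, X) has each player best-responding; Nash payoffs (3, 9).
Sequential outcome (Small, X) coincides with the Nash profile (Small, X).

yes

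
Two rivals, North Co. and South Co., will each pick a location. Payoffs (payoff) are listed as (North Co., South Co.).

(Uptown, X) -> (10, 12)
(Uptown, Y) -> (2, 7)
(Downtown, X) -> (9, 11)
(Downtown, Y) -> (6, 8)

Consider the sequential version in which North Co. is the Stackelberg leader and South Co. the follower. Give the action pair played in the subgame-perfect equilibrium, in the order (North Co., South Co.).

(Uptown, X)

Backward induction with North Co. moving first.
- Uptown → South Co. plays X (best of 12, 7); North Co. gets 10.
- Downtown → South Co. plays X (best of 11, 8); North Co. gets 9.
North Co.'s induced payoffs are 10, 9, so North Co. commits to Uptown. Subgame-perfect outcome: (Uptown, X) with payoffs (10, 12).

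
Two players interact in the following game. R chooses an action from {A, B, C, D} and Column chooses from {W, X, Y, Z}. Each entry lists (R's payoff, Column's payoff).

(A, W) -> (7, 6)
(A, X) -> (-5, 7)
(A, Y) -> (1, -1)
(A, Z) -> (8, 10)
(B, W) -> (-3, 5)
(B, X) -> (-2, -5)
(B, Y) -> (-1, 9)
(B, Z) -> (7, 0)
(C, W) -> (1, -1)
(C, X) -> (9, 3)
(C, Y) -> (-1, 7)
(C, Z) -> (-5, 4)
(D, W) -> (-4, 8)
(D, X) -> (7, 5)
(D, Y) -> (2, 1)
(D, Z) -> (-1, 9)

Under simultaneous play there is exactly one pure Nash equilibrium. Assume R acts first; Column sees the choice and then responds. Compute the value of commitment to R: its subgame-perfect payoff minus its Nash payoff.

0

Backward induction with R moving first.
- A: Column compares 6, 7, -1, 10 and picks Z; R would get 8.
- B: Column compares 5, -5, 9, 0 and picks Y; R would get -1.
- C: Column compares -1, 3, 7, 4 and picks Y; R would get -1.
- D: Column compares 8, 5, 1, 9 and picks Z; R would get -1.
Maximizing over 8, -1, -1, -1, R chooses A. Subgame-perfect outcome: (A, Z) with payoffs (8, 10).
Now find the simultaneous Nash equilibrium.
R's best replies: W→A; X→C; Y→D; Z→A.
Column's best replies: A→Z; B→Y; C→Y; D→Z.
Only (A, Z) has each player best-responding; Nash payoffs (8, 10).
R's commitment gain: 8 − 8 = 0.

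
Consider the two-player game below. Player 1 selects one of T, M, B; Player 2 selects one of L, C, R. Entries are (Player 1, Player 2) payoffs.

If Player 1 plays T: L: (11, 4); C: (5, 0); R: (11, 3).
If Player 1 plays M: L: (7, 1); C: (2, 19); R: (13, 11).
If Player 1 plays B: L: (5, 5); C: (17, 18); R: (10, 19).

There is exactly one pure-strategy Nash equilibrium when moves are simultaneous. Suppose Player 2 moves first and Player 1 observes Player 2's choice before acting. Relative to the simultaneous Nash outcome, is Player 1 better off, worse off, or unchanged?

better off

Solve by backward induction (Player 2 leads).
- L → Player 1 plays T (best of 11, 7, 5); Player 2 gets 4.
- C → Player 1 plays B (best of 5, 2, 17); Player 2 gets 18.
- R → Player 1 plays M (best of 11, 13, 10); Player 2 gets 11.
Among 4, 18, 11, the best is 18 at C. Subgame-perfect outcome: (B, C) with payoffs (17, 18).
Under simultaneous play:
Player 1's best replies: L→T; C→B; R→M.
Player 2's best replies: T→L; M→C; B→R.
The unique mutual best reply is (T, L), giving (11, 4).
Player 1 earns 17 sequentially versus 11 at the Nash outcome: better off.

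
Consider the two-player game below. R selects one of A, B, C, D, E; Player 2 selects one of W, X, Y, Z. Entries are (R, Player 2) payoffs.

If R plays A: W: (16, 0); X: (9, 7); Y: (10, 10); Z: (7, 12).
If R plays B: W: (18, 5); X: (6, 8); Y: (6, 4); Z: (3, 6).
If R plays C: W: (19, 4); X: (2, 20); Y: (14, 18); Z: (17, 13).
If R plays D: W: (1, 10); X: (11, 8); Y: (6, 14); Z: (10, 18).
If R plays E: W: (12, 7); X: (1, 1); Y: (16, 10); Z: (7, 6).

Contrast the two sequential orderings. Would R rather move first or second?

second

If R leads: Player 2's best replies are A→Z, B→X, C→X, D→Z, E→Y; R's induced payoffs 7, 6, 2, 10, 16; outcome (E, Y), payoffs (16, 10).
If Player 2 leads: R's best replies are W→C, X→D, Y→E, Z→C; Player 2's induced payoffs 4, 8, 10, 13; outcome (C, Z), payoffs (17, 13).
R gets 16 moving first and 17 moving second, so R prefers to move second.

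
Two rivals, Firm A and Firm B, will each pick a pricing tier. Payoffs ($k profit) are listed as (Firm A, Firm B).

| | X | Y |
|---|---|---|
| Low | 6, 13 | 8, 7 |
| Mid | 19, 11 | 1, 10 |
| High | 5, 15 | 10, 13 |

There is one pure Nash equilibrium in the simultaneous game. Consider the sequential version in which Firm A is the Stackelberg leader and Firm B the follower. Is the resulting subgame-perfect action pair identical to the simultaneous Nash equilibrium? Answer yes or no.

Solve by backward induction (Firm A leads).
- Low: Firm B compares 13, 7 and picks X; Firm A would get 6.
- Mid: Firm B compares 11, 10 and picks X; Firm A would get 19.
- High: Firm B compares 15, 13 and picks X; Firm A would get 5.
Firm A's induced payoffs are 6, 19, 5, so Firm A commits to Mid. Subgame-perfect outcome: (Mid, X) with payoffs (19, 11).
Under simultaneous play:
Firm A's best replies: X→Mid; Y→High.
Firm B's best replies: Low→X; Mid→X; High→X.
Only (Mid, X) has each player best-responding; Nash payoffs (19, 11).
Sequential outcome (Mid, X) coincides with the Nash profile (Mid, X).

yes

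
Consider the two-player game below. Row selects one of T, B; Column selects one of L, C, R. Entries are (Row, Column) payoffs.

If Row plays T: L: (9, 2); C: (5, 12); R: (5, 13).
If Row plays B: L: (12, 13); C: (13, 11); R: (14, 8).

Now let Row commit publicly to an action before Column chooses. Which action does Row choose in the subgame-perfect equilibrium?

B

Column best-responds to each possible Row move:
- T: Column compares 2, 12, 13 and picks R; Row would get 5.
- B: Column compares 13, 11, 8 and picks L; Row would get 12.
Row's induced payoffs are 5, 12, so Row commits to B. Subgame-perfect outcome: (B, L) with payoffs (12, 13).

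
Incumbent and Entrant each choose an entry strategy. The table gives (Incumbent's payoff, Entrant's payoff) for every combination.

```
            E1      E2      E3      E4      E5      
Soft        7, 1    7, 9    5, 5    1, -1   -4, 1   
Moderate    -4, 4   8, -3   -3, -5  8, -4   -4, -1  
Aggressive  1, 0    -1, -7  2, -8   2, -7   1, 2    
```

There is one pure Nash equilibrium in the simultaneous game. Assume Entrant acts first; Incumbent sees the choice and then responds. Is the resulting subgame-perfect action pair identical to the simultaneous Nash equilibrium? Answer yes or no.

no

Backward induction with Entrant moving first.
- E1: BR = Soft, leader payoff 1.
- E2: BR = Moderate, leader payoff -3.
- E3: BR = Soft, leader payoff 5.
- E4: BR = Moderate, leader payoff -4.
- E5: BR = Aggressive, leader payoff 2.
Among 1, -3, 5, -4, 2, the best is 5 at E3. Subgame-perfect outcome: (Soft, E3) with payoffs (5, 5).
Now find the simultaneous Nash equilibrium.
Incumbent's best replies: E1→Soft; E2→Moderate; E3→Soft; E4→Moderate; E5→Aggressive.
Entrant's best replies: Soft→E2; Moderate→E1; Aggressive→E5.
Only (Aggressive, E5) has each player best-responding; Nash payoffs (1, 2).
Sequential outcome (Soft, E3) differs from the Nash profile (Aggressive, E5).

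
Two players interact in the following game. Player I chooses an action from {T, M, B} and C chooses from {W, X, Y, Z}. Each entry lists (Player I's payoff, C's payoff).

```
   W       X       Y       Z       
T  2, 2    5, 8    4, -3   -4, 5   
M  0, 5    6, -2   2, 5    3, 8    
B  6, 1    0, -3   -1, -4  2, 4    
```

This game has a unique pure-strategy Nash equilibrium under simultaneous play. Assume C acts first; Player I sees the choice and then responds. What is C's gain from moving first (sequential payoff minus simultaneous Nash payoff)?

0

Solve by backward induction (C leads).
- W → Player I plays B (best of 2, 0, 6); C gets 1.
- X → Player I plays M (best of 5, 6, 0); C gets -2.
- Y → Player I plays T (best of 4, 2, -1); C gets -3.
- Z → Player I plays M (best of -4, 3, 2); C gets 8.
Maximizing over 1, -2, -3, 8, C chooses Z. Subgame-perfect outcome: (M, Z) with payoffs (3, 8).
For the simultaneous game, intersect best replies.
Player I's best replies: W→B; X→M; Y→T; Z→M.
C's best replies: T→X; M→Z; B→Z.
Only (M, Z) has each player best-responding; Nash payoffs (3, 8).
C's commitment gain: 8 − 8 = 0.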